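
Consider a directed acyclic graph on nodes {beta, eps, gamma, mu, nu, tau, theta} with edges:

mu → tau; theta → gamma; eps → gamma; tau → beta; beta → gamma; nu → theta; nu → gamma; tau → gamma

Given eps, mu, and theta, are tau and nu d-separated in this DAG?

Yes

There are 4 undirected paths between tau and nu; checking each against the conditioning set {eps, mu, theta}:
Path 1: tau → gamma ← nu
  gamma is a collider here and neither gamma nor any of its descendants is conditioned on, so the collider stays closed — the path is blocked at gamma.
Path 2: tau → gamma ← theta ← nu
  gamma is a collider here and neither gamma nor any of its descendants is conditioned on, so the collider stays closed — the path is blocked at gamma.
Path 3: tau → beta → gamma ← nu
  gamma is a collider here and neither gamma nor any of its descendants is conditioned on, so the collider stays closed — the path is blocked at gamma.
Path 4: tau → beta → gamma ← theta ← nu
  gamma is a collider here and neither gamma nor any of its descendants is conditioned on, so the collider stays closed — the path is blocked at gamma.
All paths are blocked; tau ⊥ nu | {eps, mu, theta} holds.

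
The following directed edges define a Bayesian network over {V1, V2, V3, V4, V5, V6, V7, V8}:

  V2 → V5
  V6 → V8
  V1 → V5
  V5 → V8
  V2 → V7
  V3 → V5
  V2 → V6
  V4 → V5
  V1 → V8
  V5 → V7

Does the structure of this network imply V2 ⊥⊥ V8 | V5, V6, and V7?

We examine all 5 paths between V2 and V8:
Path 1: V2 → V6 → V8
  V6 is a chain here and V6 is conditioned on, so the path is blocked at V6.
Path 2: V2 → V7 ← V5 → V8
  V5 is a fork here and V5 is conditioned on, so the path is blocked at V5.
Path 3: V2 → V7 ← V5 ← V1 → V8
  V5 is a chain here and V5 is conditioned on, so the path is blocked at V5.
Path 4: V2 → V5 → V8
  V5 is a chain here and V5 is conditioned on, so the path is blocked at V5.
Path 5: V2 → V5 ← V1 → V8
  V5 is a collider and V5 is conditioned on, which opens it; V1 is a fork and V1 is not conditioned on — no node blocks this path, so it is active.
Since the path V2 → V5 ← V1 → V8 is active, V2 and V8 are not d-separated given {V5, V6, V7}.

No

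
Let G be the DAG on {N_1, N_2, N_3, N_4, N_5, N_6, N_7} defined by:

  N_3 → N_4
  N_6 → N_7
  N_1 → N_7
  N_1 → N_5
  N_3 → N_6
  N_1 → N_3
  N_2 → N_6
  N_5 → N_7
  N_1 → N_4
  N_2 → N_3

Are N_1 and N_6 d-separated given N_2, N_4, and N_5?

Enumerating the 6 paths from N_1 to N_6 and testing each for blocking by {N_2, N_4, N_5}:
Path 1: N_1 → N_3 ← N_2 → N_6
  N_2 is a fork here and N_2 is conditioned on, so the path is blocked at N_2.
Path 2: N_1 → N_3 → N_6
  N_3 is a chain and N_3 is not conditioned on — no node blocks this path, so it is active.
Path 3: N_1 → N_4 ← N_3 ← N_2 → N_6
  N_2 is a fork here and N_2 is conditioned on, so the path is blocked at N_2.
Path 4: N_1 → N_4 ← N_3 → N_6
  N_4 is a collider and N_4 is conditioned on, which opens it; N_3 is a fork and N_3 is not conditioned on — no node blocks this path, so it is active.
Path 5: N_1 → N_7 ← N_6
  N_7 is a collider here and neither N_7 nor any of its descendants is conditioned on, so the collider stays closed — the path is blocked at N_7.
Path 6: N_1 → N_5 → N_7 ← N_6
  N_5 is a chain here and N_5 is conditioned on, so the path is blocked at N_5.
Since the path N_1 → N_3 → N_6 is active, N_1 and N_6 are not d-separated given {N_2, N_4, N_5}.

No — N_1 and N_6 are not d-separated given {N_2, N_4, N_5}.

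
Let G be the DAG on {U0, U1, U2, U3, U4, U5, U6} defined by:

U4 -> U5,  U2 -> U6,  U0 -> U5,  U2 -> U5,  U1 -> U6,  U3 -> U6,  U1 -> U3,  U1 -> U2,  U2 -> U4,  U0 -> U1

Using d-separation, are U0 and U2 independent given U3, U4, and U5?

No — U0 and U2 are not d-separated given {U3, U4, U5}.

We examine all 5 paths between U0 and U2:
Path 1: U0 → U1 → U2
  U1 is a chain and U1 is not conditioned on — no node blocks this path, so it is active.
Path 2: U0 → U1 → U6 ← U2
  U6 is a collider here and neither U6 nor any of its descendants is conditioned on, so the collider stays closed — the path is blocked at U6.
Path 3: U0 → U1 → U3 → U6 ← U2
  U3 is a chain here and U3 is conditioned on, so the path is blocked at U3.
Path 4: U0 → U5 ← U2
  U5 is a collider and U5 is conditioned on, which opens it — no node blocks this path, so it is active.
Path 5: U0 → U5 ← U4 ← U2
  U4 is a chain here and U4 is conditioned on, so the path is blocked at U4.
Since the path U0 → U1 → U2 is active, U0 and U2 are not d-separated given {U3, U4, U5}.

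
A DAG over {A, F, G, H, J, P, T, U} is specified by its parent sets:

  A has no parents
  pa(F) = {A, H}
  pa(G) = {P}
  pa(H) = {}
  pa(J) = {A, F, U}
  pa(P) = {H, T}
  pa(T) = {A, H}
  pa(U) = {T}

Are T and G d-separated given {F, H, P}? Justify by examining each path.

Yes

Enumerating the 6 paths from T to G and testing each for blocking by {F, H, P}:
Path 1: T → P → G
  P is a chain here and P is conditioned on, so the path is blocked at P.
Path 2: T ← A → F ← H → P → G
  H is a fork here and H is conditioned on, so the path is blocked at H.
Path 3: T ← A → J ← F ← H → P → G
  J is a collider here and neither J nor any of its descendants is conditioned on, so the collider stays closed — the path is blocked at J.
Path 4: T ← H → P → G
  H is a fork here and H is conditioned on, so the path is blocked at H.
Path 5: T → U → J ← A → F ← H → P → G
  J is a collider here and neither J nor any of its descendants is conditioned on, so the collider stays closed — the path is blocked at J.
Path 6: T → U → J ← F ← H → P → G
  J is a collider here and neither J nor any of its descendants is conditioned on, so the collider stays closed — the path is blocked at J.
Since every path is blocked, d-separation holds.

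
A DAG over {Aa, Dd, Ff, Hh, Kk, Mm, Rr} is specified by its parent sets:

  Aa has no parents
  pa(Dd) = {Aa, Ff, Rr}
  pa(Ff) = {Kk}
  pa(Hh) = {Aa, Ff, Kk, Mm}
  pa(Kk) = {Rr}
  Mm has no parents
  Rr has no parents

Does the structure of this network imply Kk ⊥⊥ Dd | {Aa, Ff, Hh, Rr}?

Yes

There are 5 undirected paths between Kk and Dd; checking each against the conditioning set {Aa, Ff, Hh, Rr}:
Path 1: Kk → Hh ← Aa → Dd
  Aa is a fork here and Aa is conditioned on, so the path is blocked at Aa.
Path 2: Kk → Hh ← Ff → Dd
  Ff is a fork here and Ff is conditioned on, so the path is blocked at Ff.
Path 3: Kk → Ff → Hh ← Aa → Dd
  Ff is a chain here and Ff is conditioned on, so the path is blocked at Ff.
Path 4: Kk → Ff → Dd
  Ff is a chain here and Ff is conditioned on, so the path is blocked at Ff.
Path 5: Kk ← Rr → Dd
  Rr is a fork here and Rr is conditioned on, so the path is blocked at Rr.
Every path is blocked, so Kk and Dd are d-separated given {Aa, Ff, Hh, Rr}.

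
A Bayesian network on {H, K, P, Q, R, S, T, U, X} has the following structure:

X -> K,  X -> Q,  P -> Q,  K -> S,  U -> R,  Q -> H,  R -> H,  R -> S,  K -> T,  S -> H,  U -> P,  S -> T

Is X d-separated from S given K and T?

Yes — X and S are d-separated given {K, T}.

We examine all 6 paths between X and S:
Path 1: X → K → T ← S
  K is a chain here and K is conditioned on, so the path is blocked at K.
Path 2: X → K → S
  K is a chain here and K is conditioned on, so the path is blocked at K.
Path 3: X → Q ← P ← U → R → S
  Q is a collider here and neither Q nor any of its descendants is conditioned on, so the collider stays closed — the path is blocked at Q.
Path 4: X → Q ← P ← U → R → H ← S
  Q is a collider here and neither Q nor any of its descendants is conditioned on, so the collider stays closed — the path is blocked at Q.
Path 5: X → Q → H ← R → S
  H is a collider here and neither H nor any of its descendants is conditioned on, so the collider stays closed — the path is blocked at H.
Path 6: X → Q → H ← S
  H is a collider here and neither H nor any of its descendants is conditioned on, so the collider stays closed — the path is blocked at H.
Since every path is blocked, d-separation holds.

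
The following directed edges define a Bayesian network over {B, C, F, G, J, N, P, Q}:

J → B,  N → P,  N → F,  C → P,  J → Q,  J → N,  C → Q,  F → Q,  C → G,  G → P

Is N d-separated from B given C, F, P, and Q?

We examine all 4 paths between N and B:
Path 1: N → P ← C → Q ← J → B
  C is a fork here and C is conditioned on, so the path is blocked at C.
Path 2: N → P ← G ← C → Q ← J → B
  C is a fork here and C is conditioned on, so the path is blocked at C.
Path 3: N ← J → B
  J is a fork and J is not conditioned on — no node blocks this path, so it is active.
Path 4: N → F → Q ← J → B
  F is a chain here and F is conditioned on, so the path is blocked at F.
At least one path is unblocked, so d-separation fails.

No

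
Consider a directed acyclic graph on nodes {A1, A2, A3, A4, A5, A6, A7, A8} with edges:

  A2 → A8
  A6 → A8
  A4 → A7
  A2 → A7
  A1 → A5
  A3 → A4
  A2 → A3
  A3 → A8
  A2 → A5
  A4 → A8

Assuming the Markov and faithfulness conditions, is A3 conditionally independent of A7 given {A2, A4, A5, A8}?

There are 6 undirected paths between A3 and A7; checking each against the conditioning set {A2, A4, A5, A8}:
  1. A3 → A4 → A8 ← A2 → A7 — A4:chain[blocks]; A8:collider[open]; A2:fork[blocks] ⇒ blocked
  2. A3 → A4 → A7 — A4:chain[blocks] ⇒ blocked
  3. A3 → A8 ← A4 → A7 — A8:collider[open]; A4:fork[blocks] ⇒ blocked
  4. A3 → A8 ← A2 → A7 — A8:collider[open]; A2:fork[blocks] ⇒ blocked
  5. A3 ← A2 → A8 ← A4 → A7 — A2:fork[blocks]; A8:collider[open]; A4:fork[blocks] ⇒ blocked
  6. A3 ← A2 → A7 — A2:fork[blocks] ⇒ blocked
Since every path is blocked, d-separation holds.

Yes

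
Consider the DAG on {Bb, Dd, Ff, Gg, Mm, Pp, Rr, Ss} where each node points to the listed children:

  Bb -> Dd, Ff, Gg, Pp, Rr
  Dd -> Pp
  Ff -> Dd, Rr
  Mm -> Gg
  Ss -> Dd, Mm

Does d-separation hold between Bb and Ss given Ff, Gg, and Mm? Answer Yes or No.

We examine all 5 paths between Bb and Ss:
  1. Bb → Rr ← Ff → Dd ← Ss — Rr:collider[blocks]; Ff:fork[blocks]; Dd:collider[blocks] ⇒ blocked
  2. Bb → Gg ← Mm ← Ss — Gg:collider[open]; Mm:chain[blocks] ⇒ blocked
  3. Bb → Pp ← Dd ← Ss — Pp:collider[blocks]; Dd:chain[open] ⇒ blocked
  4. Bb → Ff → Dd ← Ss — Ff:chain[blocks]; Dd:collider[blocks] ⇒ blocked
  5. Bb → Dd ← Ss — Dd:collider[blocks] ⇒ blocked
Every path is blocked, so Bb and Ss are d-separated given {Ff, Gg, Mm}.

Yes — Bb and Ss are d-separated given {Ff, Gg, Mm}.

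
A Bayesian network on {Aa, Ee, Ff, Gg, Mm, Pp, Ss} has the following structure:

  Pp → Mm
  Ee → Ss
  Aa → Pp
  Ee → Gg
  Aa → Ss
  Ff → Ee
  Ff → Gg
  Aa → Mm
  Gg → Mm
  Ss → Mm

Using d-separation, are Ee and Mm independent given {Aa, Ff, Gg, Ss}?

Yes — Ee and Mm are d-separated given {Aa, Ff, Gg, Ss}.

We examine all 5 paths between Ee and Mm:
Path 1: Ee ← Ff → Gg → Mm
  Ff is a fork here and Ff is conditioned on, so the path is blocked at Ff.
Path 2: Ee → Ss ← Aa → Pp → Mm
  Aa is a fork here and Aa is conditioned on, so the path is blocked at Aa.
Path 3: Ee → Ss ← Aa → Mm
  Aa is a fork here and Aa is conditioned on, so the path is blocked at Aa.
Path 4: Ee → Ss → Mm
  Ss is a chain here and Ss is conditioned on, so the path is blocked at Ss.
Path 5: Ee → Gg → Mm
  Gg is a chain here and Gg is conditioned on, so the path is blocked at Gg.
All paths are blocked; Ee ⊥ Mm | {Aa, Ff, Gg, Ss} holds.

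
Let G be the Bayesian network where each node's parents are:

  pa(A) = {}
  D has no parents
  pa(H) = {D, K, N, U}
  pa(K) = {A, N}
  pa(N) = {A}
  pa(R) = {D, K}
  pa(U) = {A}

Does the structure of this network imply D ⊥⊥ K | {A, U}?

Yes — D and K are d-separated given {A, U}.

There are 6 undirected paths between D and K; checking each against the conditioning set {A, U}:
Path 1: D → R ← K
  R is a collider here and neither R nor any of its descendants is conditioned on, so the collider stays closed — the path is blocked at R.
Path 2: D → H ← N → K
  H is a collider here and neither H nor any of its descendants is conditioned on, so the collider stays closed — the path is blocked at H.
Path 3: D → H ← N ← A → K
  H is a collider here and neither H nor any of its descendants is conditioned on, so the collider stays closed — the path is blocked at H.
Path 4: D → H ← U ← A → N → K
  H is a collider here and neither H nor any of its descendants is conditioned on, so the collider stays closed — the path is blocked at H.
Path 5: D → H ← U ← A → K
  H is a collider here and neither H nor any of its descendants is conditioned on, so the collider stays closed — the path is blocked at H.
Path 6: D → H ← K
  H is a collider here and neither H nor any of its descendants is conditioned on, so the collider stays closed — the path is blocked at H.
Every path is blocked, so D and K are d-separated given {A, U}.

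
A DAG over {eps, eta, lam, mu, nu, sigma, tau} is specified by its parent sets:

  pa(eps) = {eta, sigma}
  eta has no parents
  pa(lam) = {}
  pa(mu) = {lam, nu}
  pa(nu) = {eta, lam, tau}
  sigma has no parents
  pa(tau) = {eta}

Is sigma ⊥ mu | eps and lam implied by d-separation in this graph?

We examine all 4 paths between sigma and mu:
  1. sigma → eps ← eta → nu ← lam → mu — eps:collider[open]; eta:fork[open]; nu:collider[blocks]; lam:fork[blocks] ⇒ blocked
  2. sigma → eps ← eta → nu → mu — eps:collider[open]; eta:fork[open]; nu:chain[open] ⇒ active
  3. sigma → eps ← eta → tau → nu ← lam → mu — eps:collider[open]; eta:fork[open]; tau:chain[open]; nu:collider[blocks]; lam:fork[blocks] ⇒ blocked
  4. sigma → eps ← eta → tau → nu → mu — eps:collider[open]; eta:fork[open]; tau:chain[open]; nu:chain[open] ⇒ active
Because an active path exists, sigma and mu are not d-separated.

No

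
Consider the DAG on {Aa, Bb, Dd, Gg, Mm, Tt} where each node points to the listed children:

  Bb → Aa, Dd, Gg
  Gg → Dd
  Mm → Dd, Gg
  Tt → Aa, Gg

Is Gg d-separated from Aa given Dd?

4 paths connect Gg and Aa; each must be blocked for d-separation to hold:
Path 1: Gg → Dd ← Bb → Aa
  Dd is a collider and Dd is conditioned on, which opens it; Bb is a fork and Bb is not conditioned on — no node blocks this path, so it is active.
Path 2: Gg ← Tt → Aa
  Tt is a fork and Tt is not conditioned on — no node blocks this path, so it is active.
Path 3: Gg ← Bb → Aa
  Bb is a fork and Bb is not conditioned on — no node blocks this path, so it is active.
Path 4: Gg ← Mm → Dd ← Bb → Aa
  Mm is a fork and Mm is not conditioned on; Dd is a collider and Dd is conditioned on, which opens it; Bb is a fork and Bb is not conditioned on — no node blocks this path, so it is active.
At least one path is unblocked, so d-separation fails.

No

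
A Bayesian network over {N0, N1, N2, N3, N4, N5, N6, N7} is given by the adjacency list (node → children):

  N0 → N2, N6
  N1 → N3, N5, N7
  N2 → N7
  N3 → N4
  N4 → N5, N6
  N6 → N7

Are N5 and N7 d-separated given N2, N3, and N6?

6 paths connect N5 and N7; each must be blocked for d-separation to hold:
  1. N5 ← N4 → N6 ← N0 → N2 → N7 — N4:fork[open]; N6:collider[open]; N0:fork[open]; N2:chain[blocks] ⇒ blocked
  2. N5 ← N4 → N6 → N7 — N4:fork[open]; N6:chain[blocks] ⇒ blocked
  3. N5 ← N4 ← N3 ← N1 → N7 — N4:chain[open]; N3:chain[blocks]; N1:fork[open] ⇒ blocked
  4. N5 ← N1 → N3 → N4 → N6 ← N0 → N2 → N7 — N1:fork[open]; N3:chain[blocks]; N4:chain[open]; N6:collider[open]; N0:fork[open]; N2:chain[blocks] ⇒ blocked
  5. N5 ← N1 → N3 → N4 → N6 → N7 — N1:fork[open]; N3:chain[blocks]; N4:chain[open]; N6:chain[blocks] ⇒ blocked
  6. N5 ← N1 → N7 — N1:fork[open] ⇒ active
Since the path N5 ← N1 → N7 is active, N5 and N7 are not d-separated given {N2, N3, N6}.

No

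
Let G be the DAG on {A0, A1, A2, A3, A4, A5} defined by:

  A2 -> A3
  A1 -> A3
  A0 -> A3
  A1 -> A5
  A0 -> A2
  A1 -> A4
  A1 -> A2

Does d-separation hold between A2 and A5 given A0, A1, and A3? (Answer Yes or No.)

Yes

Enumerating the 3 paths from A2 to A5 and testing each for blocking by {A0, A1, A3}:
Path 1: A2 ← A0 → A3 ← A1 → A5
  A0 is a fork here and A0 is conditioned on, so the path is blocked at A0.
Path 2: A2 → A3 ← A1 → A5
  A1 is a fork here and A1 is conditioned on, so the path is blocked at A1.
Path 3: A2 ← A1 → A5
  A1 is a fork here and A1 is conditioned on, so the path is blocked at A1.
Every path is blocked, so A2 and A5 are d-separated given {A0, A1, A3}.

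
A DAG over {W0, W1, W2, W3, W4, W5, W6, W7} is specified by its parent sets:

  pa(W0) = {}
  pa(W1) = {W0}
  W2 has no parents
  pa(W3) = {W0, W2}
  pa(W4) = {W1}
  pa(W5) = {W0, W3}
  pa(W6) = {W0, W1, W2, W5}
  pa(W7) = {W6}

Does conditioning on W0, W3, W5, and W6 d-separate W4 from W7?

Enumerating the 6 paths from W4 to W7 and testing each for blocking by {W0, W3, W5, W6}:
Path 1: W4 ← W1 → W6 → W7
  W6 is a chain here and W6 is conditioned on, so the path is blocked at W6.
Path 2: W4 ← W1 ← W0 → W6 → W7
  W0 is a fork here and W0 is conditioned on, so the path is blocked at W0.
Path 3: W4 ← W1 ← W0 → W3 ← W2 → W6 → W7
  W0 is a fork here and W0 is conditioned on, so the path is blocked at W0.
Path 4: W4 ← W1 ← W0 → W3 → W5 → W6 → W7
  W0 is a fork here and W0 is conditioned on, so the path is blocked at W0.
Path 5: W4 ← W1 ← W0 → W5 → W6 → W7
  W0 is a fork here and W0 is conditioned on, so the path is blocked at W0.
Path 6: W4 ← W1 ← W0 → W5 ← W3 ← W2 → W6 → W7
  W0 is a fork here and W0 is conditioned on, so the path is blocked at W0.
All paths are blocked; W4 ⊥ W7 | {W0, W3, W5, W6} holds.

Yes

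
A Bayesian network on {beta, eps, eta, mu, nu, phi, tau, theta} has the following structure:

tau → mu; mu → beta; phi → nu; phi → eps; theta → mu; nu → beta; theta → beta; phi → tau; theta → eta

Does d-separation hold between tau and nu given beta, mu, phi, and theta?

Yes — tau and nu are d-separated given {beta, mu, phi, theta}.

We examine all 3 paths between tau and nu:
Path 1: tau → mu → beta ← nu
  mu is a chain here and mu is conditioned on, so the path is blocked at mu.
Path 2: tau → mu ← theta → beta ← nu
  theta is a fork here and theta is conditioned on, so the path is blocked at theta.
Path 3: tau ← phi → nu
  phi is a fork here and phi is conditioned on, so the path is blocked at phi.
Every path is blocked, so tau and nu are d-separated given {beta, mu, phi, theta}.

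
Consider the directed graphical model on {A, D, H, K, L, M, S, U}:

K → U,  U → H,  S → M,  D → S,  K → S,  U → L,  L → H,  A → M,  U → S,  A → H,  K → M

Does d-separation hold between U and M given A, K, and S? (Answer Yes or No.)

Enumerating the 6 paths from U to M and testing each for blocking by {A, K, S}:
Path 1: U → H ← A → M
  H is a collider here and neither H nor any of its descendants is conditioned on, so the collider stays closed — the path is blocked at H.
Path 2: U → L → H ← A → M
  H is a collider here and neither H nor any of its descendants is conditioned on, so the collider stays closed — the path is blocked at H.
Path 3: U → S → M
  S is a chain here and S is conditioned on, so the path is blocked at S.
Path 4: U → S ← K → M
  K is a fork here and K is conditioned on, so the path is blocked at K.
Path 5: U ← K → M
  K is a fork here and K is conditioned on, so the path is blocked at K.
Path 6: U ← K → S → M
  K is a fork here and K is conditioned on, so the path is blocked at K.
Every path is blocked, so U and M are d-separated given {A, K, S}.

Yes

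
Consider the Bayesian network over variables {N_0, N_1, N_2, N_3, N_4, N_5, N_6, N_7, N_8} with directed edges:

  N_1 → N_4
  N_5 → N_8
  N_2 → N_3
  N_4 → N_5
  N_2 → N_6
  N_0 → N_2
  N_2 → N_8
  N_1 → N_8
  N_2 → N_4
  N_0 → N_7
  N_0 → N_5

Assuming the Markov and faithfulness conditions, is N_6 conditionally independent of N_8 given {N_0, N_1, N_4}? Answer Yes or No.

We examine all 5 paths between N_6 and N_8:
  1. N_6 ← N_2 ← N_0 → N_5 → N_8 — N_2:chain[open]; N_0:fork[blocks]; N_5:chain[open] ⇒ blocked
  2. N_6 ← N_2 ← N_0 → N_5 ← N_4 ← N_1 → N_8 — N_2:chain[open]; N_0:fork[blocks]; N_5:collider[blocks]; N_4:chain[blocks]; N_1:fork[blocks] ⇒ blocked
  3. N_6 ← N_2 → N_8 — N_2:fork[open] ⇒ active
  4. N_6 ← N_2 → N_4 ← N_1 → N_8 — N_2:fork[open]; N_4:collider[open]; N_1:fork[blocks] ⇒ blocked
  5. N_6 ← N_2 → N_4 → N_5 → N_8 — N_2:fork[open]; N_4:chain[blocks]; N_5:chain[open] ⇒ blocked
At least one path is unblocked, so d-separation fails.

No — N_6 and N_8 are not d-separated given {N_0, N_1, N_4}.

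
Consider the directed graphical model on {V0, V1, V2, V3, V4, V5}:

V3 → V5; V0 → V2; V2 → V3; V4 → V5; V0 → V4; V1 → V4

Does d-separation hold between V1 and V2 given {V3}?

Yes

Enumerating the 2 paths from V1 to V2 and testing each for blocking by {V3}:
  1. V1 → V4 ← V0 → V2 — V4:collider[blocks]; V0:fork[open] ⇒ blocked
  2. V1 → V4 → V5 ← V3 ← V2 — V4:chain[open]; V5:collider[blocks]; V3:chain[blocks] ⇒ blocked
Since every path is blocked, d-separation holds.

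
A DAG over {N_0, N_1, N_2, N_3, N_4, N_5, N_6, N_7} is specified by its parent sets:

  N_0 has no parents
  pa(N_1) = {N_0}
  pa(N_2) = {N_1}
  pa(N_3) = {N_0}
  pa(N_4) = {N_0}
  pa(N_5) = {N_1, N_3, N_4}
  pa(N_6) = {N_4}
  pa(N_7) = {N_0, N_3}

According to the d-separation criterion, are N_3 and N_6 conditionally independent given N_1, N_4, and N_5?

6 paths connect N_3 and N_6; each must be blocked for d-separation to hold:
Path 1: N_3 → N_5 ← N_4 → N_6
  N_4 is a fork here and N_4 is conditioned on, so the path is blocked at N_4.
Path 2: N_3 → N_5 ← N_1 ← N_0 → N_4 → N_6
  N_1 is a chain here and N_1 is conditioned on, so the path is blocked at N_1.
Path 3: N_3 ← N_0 → N_4 → N_6
  N_4 is a chain here and N_4 is conditioned on, so the path is blocked at N_4.
Path 4: N_3 ← N_0 → N_1 → N_5 ← N_4 → N_6
  N_1 is a chain here and N_1 is conditioned on, so the path is blocked at N_1.
Path 5: N_3 → N_7 ← N_0 → N_4 → N_6
  N_7 is a collider here and neither N_7 nor any of its descendants is conditioned on, so the collider stays closed — the path is blocked at N_7.
Path 6: N_3 → N_7 ← N_0 → N_1 → N_5 ← N_4 → N_6
  N_7 is a collider here and neither N_7 nor any of its descendants is conditioned on, so the collider stays closed — the path is blocked at N_7.
Since every path is blocked, d-separation holds.

Yes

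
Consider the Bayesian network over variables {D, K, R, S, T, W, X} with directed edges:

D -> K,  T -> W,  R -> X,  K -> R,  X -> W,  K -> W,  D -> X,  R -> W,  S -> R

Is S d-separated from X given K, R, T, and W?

We examine all 5 paths between S and X:
  1. S → R ← K → W ← X — R:collider[open]; K:fork[blocks]; W:collider[open] ⇒ blocked
  2. S → R ← K ← D → X — R:collider[open]; K:chain[blocks]; D:fork[open] ⇒ blocked
  3. S → R → W ← K ← D → X — R:chain[blocks]; W:collider[open]; K:chain[blocks]; D:fork[open] ⇒ blocked
  4. S → R → W ← X — R:chain[blocks]; W:collider[open] ⇒ blocked
  5. S → R → X — R:chain[blocks] ⇒ blocked
Since every path is blocked, d-separation holds.

Yes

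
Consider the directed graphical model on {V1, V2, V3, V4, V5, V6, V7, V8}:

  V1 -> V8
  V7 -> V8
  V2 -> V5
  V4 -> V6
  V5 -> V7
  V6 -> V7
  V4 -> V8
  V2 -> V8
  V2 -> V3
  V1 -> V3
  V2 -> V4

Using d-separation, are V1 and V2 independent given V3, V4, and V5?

Enumerating the 6 paths from V1 to V2 and testing each for blocking by {V3, V4, V5}:
Path 1: V1 → V8 ← V7 ← V6 ← V4 ← V2
  V8 is a collider here and neither V8 nor any of its descendants is conditioned on, so the collider stays closed — the path is blocked at V8.
Path 2: V1 → V8 ← V7 ← V5 ← V2
  V8 is a collider here and neither V8 nor any of its descendants is conditioned on, so the collider stays closed — the path is blocked at V8.
Path 3: V1 → V8 ← V4 → V6 → V7 ← V5 ← V2
  V8 is a collider here and neither V8 nor any of its descendants is conditioned on, so the collider stays closed — the path is blocked at V8.
Path 4: V1 → V8 ← V4 ← V2
  V8 is a collider here and neither V8 nor any of its descendants is conditioned on, so the collider stays closed — the path is blocked at V8.
Path 5: V1 → V8 ← V2
  V8 is a collider here and neither V8 nor any of its descendants is conditioned on, so the collider stays closed — the path is blocked at V8.
Path 6: V1 → V3 ← V2
  V3 is a collider and V3 is conditioned on, which opens it — no node blocks this path, so it is active.
Since the path V1 → V3 ← V2 is active, V1 and V2 are not d-separated given {V3, V4, V5}.

No — V1 and V2 are not d-separated given {V3, V4, V5}.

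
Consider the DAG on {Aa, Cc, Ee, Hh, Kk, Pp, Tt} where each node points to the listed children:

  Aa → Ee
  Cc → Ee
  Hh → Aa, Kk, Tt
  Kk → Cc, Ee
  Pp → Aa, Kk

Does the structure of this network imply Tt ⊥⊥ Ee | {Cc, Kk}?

No

There are 6 undirected paths between Tt and Ee; checking each against the conditioning set {Cc, Kk}:
Path 1: Tt ← Hh → Aa → Ee
  Hh is a fork and Hh is not conditioned on; Aa is a chain and Aa is not conditioned on — no node blocks this path, so it is active.
Path 2: Tt ← Hh → Aa ← Pp → Kk → Ee
  Aa is a collider here and neither Aa nor any of its descendants is conditioned on, so the collider stays closed — the path is blocked at Aa.
Path 3: Tt ← Hh → Aa ← Pp → Kk → Cc → Ee
  Aa is a collider here and neither Aa nor any of its descendants is conditioned on, so the collider stays closed — the path is blocked at Aa.
Path 4: Tt ← Hh → Kk → Ee
  Kk is a chain here and Kk is conditioned on, so the path is blocked at Kk.
Path 5: Tt ← Hh → Kk ← Pp → Aa → Ee
  Hh is a fork and Hh is not conditioned on; Kk is a collider and Kk is conditioned on, which opens it; Pp is a fork and Pp is not conditioned on; Aa is a chain and Aa is not conditioned on — no node blocks this path, so it is active.
Path 6: Tt ← Hh → Kk → Cc → Ee
  Kk is a chain here and Kk is conditioned on, so the path is blocked at Kk.
At least one path is unblocked, so d-separation fails.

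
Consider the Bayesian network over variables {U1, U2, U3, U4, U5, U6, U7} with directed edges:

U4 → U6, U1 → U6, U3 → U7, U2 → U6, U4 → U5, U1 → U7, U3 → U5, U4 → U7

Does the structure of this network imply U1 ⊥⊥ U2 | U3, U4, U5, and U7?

Yes

Enumerating the 3 paths from U1 to U2 and testing each for blocking by {U3, U4, U5, U7}:
Path 1: U1 → U6 ← U2
  U6 is a collider here and neither U6 nor any of its descendants is conditioned on, so the collider stays closed — the path is blocked at U6.
Path 2: U1 → U7 ← U4 → U6 ← U2
  U4 is a fork here and U4 is conditioned on, so the path is blocked at U4.
Path 3: U1 → U7 ← U3 → U5 ← U4 → U6 ← U2
  U3 is a fork here and U3 is conditioned on, so the path is blocked at U3.
All paths are blocked; U1 ⊥ U2 | {U3, U4, U5, U7} holds.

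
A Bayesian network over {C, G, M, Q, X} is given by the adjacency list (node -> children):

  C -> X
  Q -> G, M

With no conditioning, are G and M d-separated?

No

There is one path between G and M:
Path 1: G ← Q → M
  Q is a fork and Q is not conditioned on — no node blocks this path, so it is active.
Since the path G ← Q → M is active, G and M are not d-separated given ∅.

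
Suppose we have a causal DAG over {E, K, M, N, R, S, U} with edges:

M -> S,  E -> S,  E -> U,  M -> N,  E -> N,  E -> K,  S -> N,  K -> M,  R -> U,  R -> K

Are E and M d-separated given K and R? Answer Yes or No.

There are 6 undirected paths between E and M; checking each against the conditioning set {K, R}:
Path 1: E → N ← M
  N is a collider here and neither N nor any of its descendants is conditioned on, so the collider stays closed — the path is blocked at N.
Path 2: E → N ← S ← M
  N is a collider here and neither N nor any of its descendants is conditioned on, so the collider stays closed — the path is blocked at N.
Path 3: E → U ← R → K → M
  U is a collider here and neither U nor any of its descendants is conditioned on, so the collider stays closed — the path is blocked at U.
Path 4: E → S → N ← M
  N is a collider here and neither N nor any of its descendants is conditioned on, so the collider stays closed — the path is blocked at N.
Path 5: E → S ← M
  S is a collider here and neither S nor any of its descendants is conditioned on, so the collider stays closed — the path is blocked at S.
Path 6: E → K → M
  K is a chain here and K is conditioned on, so the path is blocked at K.
Every path is blocked, so E and M are d-separated given {K, R}.

Yes — E and M are d-separated given {K, R}.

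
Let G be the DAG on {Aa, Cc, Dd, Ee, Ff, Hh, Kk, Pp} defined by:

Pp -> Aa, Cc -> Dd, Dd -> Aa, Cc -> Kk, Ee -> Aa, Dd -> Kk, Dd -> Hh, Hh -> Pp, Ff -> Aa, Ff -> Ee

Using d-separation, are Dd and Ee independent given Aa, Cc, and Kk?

No

4 paths connect Dd and Ee; each must be blocked for d-separation to hold:
Path 1: Dd → Aa ← Ee
  Aa is a collider and Aa is conditioned on, which opens it — no node blocks this path, so it is active.
Path 2: Dd → Aa ← Ff → Ee
  Aa is a collider and Aa is conditioned on, which opens it; Ff is a fork and Ff is not conditioned on — no node blocks this path, so it is active.
Path 3: Dd → Hh → Pp → Aa ← Ee
  Hh is a chain and Hh is not conditioned on; Pp is a chain and Pp is not conditioned on; Aa is a collider and Aa is conditioned on, which opens it — no node blocks this path, so it is active.
Path 4: Dd → Hh → Pp → Aa ← Ff → Ee
  Hh is a chain and Hh is not conditioned on; Pp is a chain and Pp is not conditioned on; Aa is a collider and Aa is conditioned on, which opens it; Ff is a fork and Ff is not conditioned on — no node blocks this path, so it is active.
At least one path is unblocked, so d-separation fails.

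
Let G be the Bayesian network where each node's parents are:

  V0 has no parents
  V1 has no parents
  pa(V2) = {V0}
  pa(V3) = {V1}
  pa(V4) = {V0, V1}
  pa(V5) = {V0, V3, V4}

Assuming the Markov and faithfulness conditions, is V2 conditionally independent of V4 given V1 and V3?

3 paths connect V2 and V4; each must be blocked for d-separation to hold:
  1. V2 ← V0 → V5 ← V3 ← V1 → V4 — V0:fork[open]; V5:collider[blocks]; V3:chain[blocks]; V1:fork[blocks] ⇒ blocked
  2. V2 ← V0 → V5 ← V4 — V0:fork[open]; V5:collider[blocks] ⇒ blocked
  3. V2 ← V0 → V4 — V0:fork[open] ⇒ active
At least one path is unblocked, so d-separation fails.

No — V2 and V4 are not d-separated given {V1, V3}.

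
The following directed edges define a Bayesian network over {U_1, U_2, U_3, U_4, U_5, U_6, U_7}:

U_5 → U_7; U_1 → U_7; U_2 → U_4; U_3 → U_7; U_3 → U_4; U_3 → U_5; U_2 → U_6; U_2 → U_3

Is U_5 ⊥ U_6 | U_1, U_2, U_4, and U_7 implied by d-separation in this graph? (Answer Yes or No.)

There are 4 undirected paths between U_5 and U_6; checking each against the conditioning set {U_1, U_2, U_4, U_7}:
Path 1: U_5 ← U_3 → U_4 ← U_2 → U_6
  U_2 is a fork here and U_2 is conditioned on, so the path is blocked at U_2.
Path 2: U_5 ← U_3 ← U_2 → U_6
  U_2 is a fork here and U_2 is conditioned on, so the path is blocked at U_2.
Path 3: U_5 → U_7 ← U_3 → U_4 ← U_2 → U_6
  U_2 is a fork here and U_2 is conditioned on, so the path is blocked at U_2.
Path 4: U_5 → U_7 ← U_3 ← U_2 → U_6
  U_2 is a fork here and U_2 is conditioned on, so the path is blocked at U_2.
All paths are blocked; U_5 ⊥ U_6 | {U_1, U_2, U_4, U_7} holds.

Yes — U_5 and U_6 are d-separated given {U_1, U_2, U_4, U_7}.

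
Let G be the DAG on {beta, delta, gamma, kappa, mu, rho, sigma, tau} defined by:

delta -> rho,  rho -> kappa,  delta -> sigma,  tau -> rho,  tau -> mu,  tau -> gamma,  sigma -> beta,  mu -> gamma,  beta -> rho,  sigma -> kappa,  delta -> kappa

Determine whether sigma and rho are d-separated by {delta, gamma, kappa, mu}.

We examine all 5 paths between sigma and rho:
Path 1: sigma ← delta → kappa ← rho
  delta is a fork here and delta is conditioned on, so the path is blocked at delta.
Path 2: sigma ← delta → rho
  delta is a fork here and delta is conditioned on, so the path is blocked at delta.
Path 3: sigma → kappa ← delta → rho
  delta is a fork here and delta is conditioned on, so the path is blocked at delta.
Path 4: sigma → kappa ← rho
  kappa is a collider and kappa is conditioned on, which opens it — no node blocks this path, so it is active.
Path 5: sigma → beta → rho
  beta is a chain and beta is not conditioned on — no node blocks this path, so it is active.
Since the path sigma → kappa ← rho is active, sigma and rho are not d-separated given {delta, gamma, kappa, mu}.

No — sigma and rho are not d-separated given {delta, gamma, kappa, mu}.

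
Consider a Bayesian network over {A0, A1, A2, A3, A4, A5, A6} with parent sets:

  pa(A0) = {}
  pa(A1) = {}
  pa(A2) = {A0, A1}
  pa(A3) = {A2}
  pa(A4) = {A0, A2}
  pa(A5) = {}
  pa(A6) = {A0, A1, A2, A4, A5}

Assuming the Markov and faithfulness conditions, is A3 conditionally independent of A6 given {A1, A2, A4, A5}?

Yes

6 paths connect A3 and A6; each must be blocked for d-separation to hold:
  1. A3 ← A2 → A6 — A2:fork[blocks] ⇒ blocked
  2. A3 ← A2 ← A1 → A6 — A2:chain[blocks]; A1:fork[blocks] ⇒ blocked
  3. A3 ← A2 → A4 → A6 — A2:fork[blocks]; A4:chain[blocks] ⇒ blocked
  4. A3 ← A2 → A4 ← A0 → A6 — A2:fork[blocks]; A4:collider[open]; A0:fork[open] ⇒ blocked
  5. A3 ← A2 ← A0 → A6 — A2:chain[blocks]; A0:fork[open] ⇒ blocked
  6. A3 ← A2 ← A0 → A4 → A6 — A2:chain[blocks]; A0:fork[open]; A4:chain[blocks] ⇒ blocked
All paths are blocked; A3 ⊥ A6 | {A1, A2, A4, A5} holds.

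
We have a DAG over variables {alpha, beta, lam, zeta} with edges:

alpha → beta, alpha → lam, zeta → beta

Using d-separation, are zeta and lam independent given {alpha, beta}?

Only one path connects zeta and lam:
Path 1: zeta → beta ← alpha → lam
  alpha is a fork here and alpha is conditioned on, so the path is blocked at alpha.
Every path is blocked, so zeta and lam are d-separated given {alpha, beta}.

Yes — zeta and lam are d-separated given {alpha, beta}.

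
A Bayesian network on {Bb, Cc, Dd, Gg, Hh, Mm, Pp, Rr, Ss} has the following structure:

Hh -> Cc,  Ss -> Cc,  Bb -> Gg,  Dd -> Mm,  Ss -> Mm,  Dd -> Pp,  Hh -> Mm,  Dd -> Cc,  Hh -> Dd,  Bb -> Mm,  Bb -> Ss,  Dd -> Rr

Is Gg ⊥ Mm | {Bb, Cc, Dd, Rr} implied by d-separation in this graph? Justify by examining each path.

Yes

We examine all 6 paths between Gg and Mm:
Path 1: Gg ← Bb → Ss → Mm
  Bb is a fork here and Bb is conditioned on, so the path is blocked at Bb.
Path 2: Gg ← Bb → Ss → Cc ← Dd ← Hh → Mm
  Bb is a fork here and Bb is conditioned on, so the path is blocked at Bb.
Path 3: Gg ← Bb → Ss → Cc ← Dd → Mm
  Bb is a fork here and Bb is conditioned on, so the path is blocked at Bb.
Path 4: Gg ← Bb → Ss → Cc ← Hh → Dd → Mm
  Bb is a fork here and Bb is conditioned on, so the path is blocked at Bb.
Path 5: Gg ← Bb → Ss → Cc ← Hh → Mm
  Bb is a fork here and Bb is conditioned on, so the path is blocked at Bb.
Path 6: Gg ← Bb → Mm
  Bb is a fork here and Bb is conditioned on, so the path is blocked at Bb.
All paths are blocked; Gg ⊥ Mm | {Bb, Cc, Dd, Rr} holds.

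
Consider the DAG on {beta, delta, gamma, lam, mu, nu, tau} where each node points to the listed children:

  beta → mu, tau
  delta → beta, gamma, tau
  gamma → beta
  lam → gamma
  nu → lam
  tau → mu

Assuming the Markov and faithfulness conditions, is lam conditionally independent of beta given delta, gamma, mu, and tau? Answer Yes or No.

Yes

There are 4 undirected paths between lam and beta; checking each against the conditioning set {delta, gamma, mu, tau}:
Path 1: lam → gamma ← delta → tau → mu ← beta
  delta is a fork here and delta is conditioned on, so the path is blocked at delta.
Path 2: lam → gamma ← delta → tau ← beta
  delta is a fork here and delta is conditioned on, so the path is blocked at delta.
Path 3: lam → gamma ← delta → beta
  delta is a fork here and delta is conditioned on, so the path is blocked at delta.
Path 4: lam → gamma → beta
  gamma is a chain here and gamma is conditioned on, so the path is blocked at gamma.
All paths are blocked; lam ⊥ beta | {delta, gamma, mu, tau} holds.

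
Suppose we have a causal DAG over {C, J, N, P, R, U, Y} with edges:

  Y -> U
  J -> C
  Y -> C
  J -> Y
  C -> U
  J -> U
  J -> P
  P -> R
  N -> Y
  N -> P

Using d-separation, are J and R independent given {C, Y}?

We examine all 6 paths between J and R:
Path 1: J → P → R
  P is a chain and P is not conditioned on — no node blocks this path, so it is active.
Path 2: J → C ← Y ← N → P → R
  Y is a chain here and Y is conditioned on, so the path is blocked at Y.
Path 3: J → C → U ← Y ← N → P → R
  C is a chain here and C is conditioned on, so the path is blocked at C.
Path 4: J → Y ← N → P → R
  Y is a collider and Y is conditioned on, which opens it; N is a fork and N is not conditioned on; P is a chain and P is not conditioned on — no node blocks this path, so it is active.
Path 5: J → U ← C ← Y ← N → P → R
  U is a collider here and neither U nor any of its descendants is conditioned on, so the collider stays closed — the path is blocked at U.
Path 6: J → U ← Y ← N → P → R
  U is a collider here and neither U nor any of its descendants is conditioned on, so the collider stays closed — the path is blocked at U.
At least one path is unblocked, so d-separation fails.

No — J and R are not d-separated given {C, Y}.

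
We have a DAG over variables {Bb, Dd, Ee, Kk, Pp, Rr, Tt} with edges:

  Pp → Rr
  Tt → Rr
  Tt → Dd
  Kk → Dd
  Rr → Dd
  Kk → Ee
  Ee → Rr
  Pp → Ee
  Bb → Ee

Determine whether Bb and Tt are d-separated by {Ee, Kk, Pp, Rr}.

Enumerating the 6 paths from Bb to Tt and testing each for blocking by {Ee, Kk, Pp, Rr}:
Path 1: Bb → Ee ← Pp → Rr ← Tt
  Pp is a fork here and Pp is conditioned on, so the path is blocked at Pp.
Path 2: Bb → Ee ← Pp → Rr → Dd ← Tt
  Pp is a fork here and Pp is conditioned on, so the path is blocked at Pp.
Path 3: Bb → Ee → Rr ← Tt
  Ee is a chain here and Ee is conditioned on, so the path is blocked at Ee.
Path 4: Bb → Ee → Rr → Dd ← Tt
  Ee is a chain here and Ee is conditioned on, so the path is blocked at Ee.
Path 5: Bb → Ee ← Kk → Dd ← Tt
  Kk is a fork here and Kk is conditioned on, so the path is blocked at Kk.
Path 6: Bb → Ee ← Kk → Dd ← Rr ← Tt
  Kk is a fork here and Kk is conditioned on, so the path is blocked at Kk.
All paths are blocked; Bb ⊥ Tt | {Ee, Kk, Pp, Rr} holds.

Yes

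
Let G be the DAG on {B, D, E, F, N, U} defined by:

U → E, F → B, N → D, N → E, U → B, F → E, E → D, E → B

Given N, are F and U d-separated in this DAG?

Yes

We examine all 4 paths between F and U:
Path 1: F → B ← U
  B is a collider here and neither B nor any of its descendants is conditioned on, so the collider stays closed — the path is blocked at B.
Path 2: F → B ← E ← U
  B is a collider here and neither B nor any of its descendants is conditioned on, so the collider stays closed — the path is blocked at B.
Path 3: F → E → B ← U
  B is a collider here and neither B nor any of its descendants is conditioned on, so the collider stays closed — the path is blocked at B.
Path 4: F → E ← U
  E is a collider here and neither E nor any of its descendants is conditioned on, so the collider stays closed — the path is blocked at E.
Every path is blocked, so F and U are d-separated given {N}.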